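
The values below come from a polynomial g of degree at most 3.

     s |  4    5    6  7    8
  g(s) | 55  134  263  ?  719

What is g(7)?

The 4 known points determine the degree-3 polynomial uniquely.
Write g(s) = as^3 + bs^2 + cs + d. Substituting each data point gives a linear system:
  64a + 16b + 4c + d = 55
  125a + 25b + 5c + d = 134
  216a + 36b + 6c + d = 263
  512a + 64b + 8c + d = 719
Solving the system yields a = 2, b = -5, c = 2, d = -1.
So g(s) = 2s^3 - 5s^2 + 2s - 1.
Then g(7) = 454.

454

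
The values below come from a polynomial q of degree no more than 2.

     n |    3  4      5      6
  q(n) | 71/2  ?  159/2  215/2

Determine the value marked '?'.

On equispaced nodes a degree-2 polynomial has vanishing third forward difference, so
  - q(3) + 3·q(4) - 3·q(5) + q(6) = 0.
Substituting the known values and solving for q(4):
  3·q(4) = 333/2
  q(4) = 111/2.

111/2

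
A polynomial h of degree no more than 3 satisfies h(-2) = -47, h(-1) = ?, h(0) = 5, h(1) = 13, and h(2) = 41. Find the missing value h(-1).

The 4 known points determine the degree-3 polynomial uniquely.
Write h(t) = at^3 + bt^2 + ct + d. Substituting each data point gives a linear system:
  -8a + 4b - 2c + d = -47
  d = 5
  a + b + c + d = 13
  8a + 4b + 2c + d = 41
Solving the system yields a = 4, b = -2, c = 6, d = 5.
So h(t) = 4t³ - 2t² + 6t + 5.
Then h(-1) = -7.

-7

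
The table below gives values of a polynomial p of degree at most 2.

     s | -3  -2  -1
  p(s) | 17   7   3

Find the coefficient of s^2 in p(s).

Write p(s) = as^2 + bs + c. Substituting each data point gives a linear system:
  9a - 3b + c = 17
  4a - 2b + c = 7
  a - b + c = 3
Solving the system yields a = 3, b = 5, c = 5.
So p(s) = 3s^2 + 5s + 5.
The leading coefficient is 3.

3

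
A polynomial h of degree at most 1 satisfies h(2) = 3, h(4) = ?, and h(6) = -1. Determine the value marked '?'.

On equispaced nodes a degree-1 polynomial has vanishing second forward difference, so
  h(2) - 2·h(4) + h(6) = 0.
Substituting the known values and solving for h(4):
  -2·h(4) = -2
  h(4) = 1.

1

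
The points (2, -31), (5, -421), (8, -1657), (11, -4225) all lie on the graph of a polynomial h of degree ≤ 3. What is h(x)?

h(x) = -3x^3 - 2x^2 + x - 1

Write h(x) = ax^3 + bx^2 + cx + d. Substituting each data point gives a linear system:
  8a + 4b + 2c + d = -31
  125a + 25b + 5c + d = -421
  512a + 64b + 8c + d = -1657
  1331a + 121b + 11c + d = -4225
Solving the system yields a = -3, b = -2, c = 1, d = -1.
So h(x) = -3x^3 - 2x^2 + x - 1.
Check: h(8) = -1657. ✓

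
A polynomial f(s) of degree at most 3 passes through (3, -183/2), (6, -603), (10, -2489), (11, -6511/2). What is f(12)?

Write f(s) = as^3 + bs^2 + cs + d. Substituting each data point gives a linear system:
  27a + 9b + 3c + d = -183/2
  216a + 36b + 6c + d = -603
  1000a + 100b + 10c + d = -2489
  1331a + 121b + 11c + d = -6511/2
Solving the system yields a = -2, b = -5, c = 1/2, d = 6.
So f(s) = -2s^3 - 5s^2 + (1/2)s + 6.
Then f(12) = -4164.

-4164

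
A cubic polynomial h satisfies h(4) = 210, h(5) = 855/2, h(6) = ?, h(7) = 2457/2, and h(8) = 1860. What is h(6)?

On equispaced nodes a degree-3 polynomial has vanishing fourth forward difference, so
  h(4) - 4·h(5) + 6·h(6) - 4·h(7) + h(8) = 0.
Substituting the known values and solving for h(6):
  6·h(6) = 4554
  h(6) = 759.

759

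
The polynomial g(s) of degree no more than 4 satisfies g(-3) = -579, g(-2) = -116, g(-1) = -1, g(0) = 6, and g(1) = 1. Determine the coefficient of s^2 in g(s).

Write g(s) = as^4 + bs^3 + cs^2 + ds + e. Substituting each data point gives a linear system:
  81a - 27b + 9c - 3d + e = -579
  16a - 8b + 4c - 2d + e = -116
  a - b + c - d + e = -1
  e = 6
  a + b + c + d + e = 1
Solving the system yields a = -6, b = 4, c = 0, d = -3, e = 6.
So g(s) = -6s^4 + 4s^3 - 3s + 6.
The coefficient of s^2 is 0.

0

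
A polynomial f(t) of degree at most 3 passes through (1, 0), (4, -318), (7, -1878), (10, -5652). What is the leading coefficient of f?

-6

Write f(t) = at^3 + bt^2 + ct + d. Substituting each data point gives a linear system:
  a + b + c + d = 0
  64a + 16b + 4c + d = -318
  343a + 49b + 7c + d = -1878
  1000a + 100b + 10c + d = -5652
Solving the system yields a = -6, b = 3, c = 5, d = -2.
So f(t) = -6t^3 + 3t^2 + 5t - 2.
The leading coefficient is -6.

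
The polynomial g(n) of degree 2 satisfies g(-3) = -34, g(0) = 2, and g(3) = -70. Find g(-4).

Write g(n) = an^2 + bn + c. Substituting each data point gives a linear system:
  9a - 3b + c = -34
  c = 2
  9a + 3b + c = -70
Solving the system yields a = -6, b = -6, c = 2.
So g(n) = -6n² - 6n + 2.
Then g(-4) = -70.

-70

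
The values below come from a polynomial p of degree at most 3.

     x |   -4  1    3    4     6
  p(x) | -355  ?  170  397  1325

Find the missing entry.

The 4 known points determine the degree-3 polynomial uniquely.
Write p(x) = ax^3 + bx^2 + cx + d. Substituting each data point gives a linear system:
  -64a + 16b - 4c + d = -355
  27a + 9b + 3c + d = 170
  64a + 16b + 4c + d = 397
  216a + 36b + 6c + d = 1325
Solving the system yields a = 6, b = 1, c = -2, d = 5.
So p(x) = 6x³ + x² - 2x + 5.
Then p(1) = 10.

10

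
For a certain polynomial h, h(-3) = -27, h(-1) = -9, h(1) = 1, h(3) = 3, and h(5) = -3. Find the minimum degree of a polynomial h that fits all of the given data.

2

Forward differences of the values at s = -3, -1, 1, 3, 5:
  h  : -27  -9  1  3  -3
  Δ  : 18  10  2  -6
  Δ^2: -8  -8  -8
  Δ^3: 0  0
  Δ^4: 0
The second differences are constant (-8) and nonzero, while all higher differences vanish, so the minimal degree is 2.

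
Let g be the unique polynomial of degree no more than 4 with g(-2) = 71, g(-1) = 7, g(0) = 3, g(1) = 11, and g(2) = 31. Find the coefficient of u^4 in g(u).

2

Write g(u) = au^4 + bu^3 + cu^2 + du + e. Substituting each data point gives a linear system:
  16a - 8b + 4c - 2d + e = 71
  a - b + c - d + e = 7
  e = 3
  a + b + c + d + e = 11
  16a + 8b + 4c + 2d + e = 31
Solving the system yields a = 2, b = -4, c = 4, d = 6, e = 3.
So g(u) = 2u^4 - 4u^3 + 4u^2 + 6u + 3.
The leading coefficient is 2.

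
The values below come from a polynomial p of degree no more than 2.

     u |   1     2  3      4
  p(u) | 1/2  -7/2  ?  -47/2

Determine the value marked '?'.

On equispaced nodes a degree-2 polynomial has vanishing third forward difference, so
  - p(1) + 3·p(2) - 3·p(3) + p(4) = 0.
Substituting the known values and solving for p(3):
  -3·p(3) = 69/2
  p(3) = -23/2.

-23/2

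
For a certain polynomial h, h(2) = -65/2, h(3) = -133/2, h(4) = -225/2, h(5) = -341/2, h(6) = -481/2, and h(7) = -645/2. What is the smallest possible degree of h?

Forward differences of the values at u = 2, 3, 4, 5, 6, 7:
  h  : -65/2  -133/2  -225/2  -341/2  -481/2  -645/2
  Δ  : -34  -46  -58  -70  -82
  Δ^2: -12  -12  -12  -12
  Δ^3: 0  0  0
  Δ^4: 0  0
  Δ^5: 0
The second differences are constant (-12) and nonzero, while all higher differences vanish, so the minimal degree is 2.

2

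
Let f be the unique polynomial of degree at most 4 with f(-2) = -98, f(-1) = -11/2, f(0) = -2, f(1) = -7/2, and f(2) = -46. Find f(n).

f(n) = -5n^4 + 4n^3 + (5/2)n^2 - 3n - 2

Write f(n) = an^4 + bn^3 + cn^2 + dn + e. Substituting each data point gives a linear system:
  16a - 8b + 4c - 2d + e = -98
  a - b + c - d + e = -11/2
  e = -2
  a + b + c + d + e = -7/2
  16a + 8b + 4c + 2d + e = -46
Solving the system yields a = -5, b = 4, c = 5/2, d = -3, e = -2.
So f(n) = -5n⁴ + 4n³ + (5/2)n² - 3n - 2.
Check: f(0) = -2. ✓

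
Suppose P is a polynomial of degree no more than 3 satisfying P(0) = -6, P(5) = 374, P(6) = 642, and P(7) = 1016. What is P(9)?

Using the Lagrange interpolation formula with nodes 0, 5, 6, 7:
  L_0(u) = (u - 5)(u - 6)(u - 7) / -210
  L_1(u) = u(u - 6)(u - 7) / 10
  L_2(u) = u(u - 5)(u - 7) / -6
  L_3(u) = u(u - 5)(u - 6) / 14
Then P(u) = -6·L_0(u) + 374·L_1(u) + 642·L_2(u) + 1016·L_3(u).
Expanding and collecting terms gives P(u) = 3u³ - u² + 6u - 6.
Evaluating at u = 9: P(9) = 2154.

2154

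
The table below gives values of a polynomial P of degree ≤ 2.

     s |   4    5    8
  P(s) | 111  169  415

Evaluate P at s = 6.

239

Write P(s) = as^2 + bs + c. Substituting each data point gives a linear system:
  16a + 4b + c = 111
  25a + 5b + c = 169
  64a + 8b + c = 415
Solving the system yields a = 6, b = 4, c = -1.
So P(s) = 6s² + 4s - 1.
Then P(6) = 239.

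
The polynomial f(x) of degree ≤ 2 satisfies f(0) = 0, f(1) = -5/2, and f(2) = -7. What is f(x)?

Write f(x) = ax^2 + bx + c. Substituting each data point gives a linear system:
  c = 0
  a + b + c = -5/2
  4a + 2b + c = -7
Solving the system yields a = -1, b = -3/2, c = 0.
So f(x) = -x^2 - (3/2)x.
Check: f(0) = 0. ✓

f(x) = -x^2 - (3/2)x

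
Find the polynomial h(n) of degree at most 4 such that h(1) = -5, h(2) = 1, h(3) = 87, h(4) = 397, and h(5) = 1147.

Write h(n) = an^4 + bn^3 + cn^2 + dn + e. Substituting each data point gives a linear system:
  a + b + c + d + e = -5
  16a + 8b + 4c + 2d + e = 1
  81a + 27b + 9c + 3d + e = 87
  256a + 64b + 16c + 4d + e = 397
  625a + 125b + 25c + 5d + e = 1147
Solving the system yields a = 3, b = -6, c = 1, d = 0, e = -3.
So h(n) = 3n^4 - 6n^3 + n^2 - 3.
Check: h(3) = 87. ✓

h(n) = 3n^4 - 6n^3 + n^2 - 3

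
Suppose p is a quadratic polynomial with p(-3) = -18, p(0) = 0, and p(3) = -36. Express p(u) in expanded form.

p(u) = -3u^2 - 3u

Using the Lagrange interpolation formula with nodes -3, 0, 3:
  L_0(u) = u(u - 3) / 18
  L_1(u) = (u + 3)(u - 3) / -9
  L_2(u) = (u + 3)u / 18
Then p(u) = -18·L_0(u) + 0·L_1(u) - 36·L_2(u).
Expanding and collecting terms gives p(u) = -3u^2 - 3u.
Check: p(0) = 0. ✓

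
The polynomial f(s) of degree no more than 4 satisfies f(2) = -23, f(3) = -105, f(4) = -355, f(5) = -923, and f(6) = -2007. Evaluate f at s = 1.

-7

Using the Lagrange interpolation formula with nodes 2, 3, 4, 5, 6:
  L_0(s) = (s - 3)(s - 4)(s - 5)(s - 6) / 24
  L_1(s) = (s - 2)(s - 4)(s - 5)(s - 6) / -6
  L_2(s) = (s - 2)(s - 3)(s - 5)(s - 6) / 4
  L_3(s) = (s - 2)(s - 3)(s - 4)(s - 6) / -6
  L_4(s) = (s - 2)(s - 3)(s - 4)(s - 5) / 24
Then f(s) = -23·L_0(s) - 105·L_1(s) - 355·L_2(s) - 923·L_3(s) - 2007·L_4(s).
Expanding and collecting terms gives f(s) = -2s^4 + 3s^3 - s^2 - 4s - 3.
Evaluating at s = 1: f(1) = -7.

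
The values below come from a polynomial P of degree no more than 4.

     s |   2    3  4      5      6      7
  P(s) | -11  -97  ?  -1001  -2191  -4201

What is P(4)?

-373

The 5 known points determine the degree-4 polynomial uniquely.
Write P(s) = as^4 + bs^3 + cs^2 + ds + e. Substituting each data point gives a linear system:
  16a + 8b + 4c + 2d + e = -11
  81a + 27b + 9c + 3d + e = -97
  625a + 125b + 25c + 5d + e = -1001
  1296a + 216b + 36c + 6d + e = -2191
  2401a + 343b + 49c + 7d + e = -4201
Solving the system yields a = -2, b = 1, c = 6, d = -5, e = -1.
So P(s) = -2s^4 + s^3 + 6s^2 - 5s - 1.
Then P(4) = -373.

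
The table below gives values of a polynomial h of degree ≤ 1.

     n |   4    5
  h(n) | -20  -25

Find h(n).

Write h(n) = an + b. Substituting each data point gives a linear system:
  4a + b = -20
  5a + b = -25
Solving the system yields a = -5, b = 0.
So h(n) = -5n.
Check: h(5) = -25. ✓

h(n) = -5n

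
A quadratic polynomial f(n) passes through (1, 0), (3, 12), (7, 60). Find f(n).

Write f(n) = an^2 + bn + c. Substituting each data point gives a linear system:
  a + b + c = 0
  9a + 3b + c = 12
  49a + 7b + c = 60
Solving the system yields a = 1, b = 2, c = -3.
So f(n) = n^2 + 2n - 3.
Check: f(3) = 12. ✓

f(n) = n^2 + 2n - 3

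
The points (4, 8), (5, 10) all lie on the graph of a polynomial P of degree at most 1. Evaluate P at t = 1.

Write P(t) = at + b. Substituting each data point gives a linear system:
  4a + b = 8
  5a + b = 10
Solving the system yields a = 2, b = 0.
So P(t) = 2t.
Then P(1) = 2.

2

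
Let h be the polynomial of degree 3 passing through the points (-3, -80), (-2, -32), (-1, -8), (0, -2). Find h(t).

h(t) = t^3 - 6t^2 - t - 2

Write h(t) = at^3 + bt^2 + ct + d. Substituting each data point gives a linear system:
  -27a + 9b - 3c + d = -80
  -8a + 4b - 2c + d = -32
  -a + b - c + d = -8
  d = -2
Solving the system yields a = 1, b = -6, c = -1, d = -2.
So h(t) = t^3 - 6t^2 - t - 2.
Check: h(-2) = -32. ✓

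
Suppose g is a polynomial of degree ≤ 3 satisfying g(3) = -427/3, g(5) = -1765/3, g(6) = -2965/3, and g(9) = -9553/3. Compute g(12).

-22135/3

Write g(t) = at^3 + bt^2 + ct + d. Substituting each data point gives a linear system:
  27a + 9b + 3c + d = -427/3
  125a + 25b + 5c + d = -1765/3
  216a + 36b + 6c + d = -2965/3
  729a + 81b + 9c + d = -9553/3
Solving the system yields a = -4, b = -3, c = -3, d = 5/3.
So g(t) = -4t^3 - 3t^2 - 3t + 5/3.
Then g(12) = -22135/3.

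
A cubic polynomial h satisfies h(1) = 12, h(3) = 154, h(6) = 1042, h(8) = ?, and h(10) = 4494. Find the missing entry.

The 4 known points determine the degree-3 polynomial uniquely.
Write h(s) = as^3 + bs^2 + cs + d. Substituting each data point gives a linear system:
  a + b + c + d = 12
  27a + 9b + 3c + d = 154
  216a + 36b + 6c + d = 1042
  1000a + 100b + 10c + d = 4494
Solving the system yields a = 4, b = 5, c = -1, d = 4.
So h(s) = 4s^3 + 5s^2 - s + 4.
Then h(8) = 2364.

2364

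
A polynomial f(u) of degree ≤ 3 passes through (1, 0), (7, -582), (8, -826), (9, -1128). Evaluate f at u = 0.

Using the Lagrange interpolation formula with nodes 1, 7, 8, 9:
  L_0(u) = (u - 7)(u - 8)(u - 9) / -336
  L_1(u) = (u - 1)(u - 8)(u - 9) / 12
  L_2(u) = (u - 1)(u - 7)(u - 9) / -7
  L_3(u) = (u - 1)(u - 7)(u - 8) / 16
Then f(u) = 0·L_0(u) - 582·L_1(u) - 826·L_2(u) - 1128·L_3(u).
Expanding and collecting terms gives f(u) = -u^3 - 5u^2 + 6.
Evaluating at u = 0: f(0) = 6.

6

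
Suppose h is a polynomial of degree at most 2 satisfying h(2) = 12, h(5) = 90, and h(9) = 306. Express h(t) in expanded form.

h(t) = 4t^2 - 2t

Write h(t) = at^2 + bt + c. Substituting each data point gives a linear system:
  4a + 2b + c = 12
  25a + 5b + c = 90
  81a + 9b + c = 306
Solving the system yields a = 4, b = -2, c = 0.
So h(t) = 4t^2 - 2t.
Check: h(9) = 306. ✓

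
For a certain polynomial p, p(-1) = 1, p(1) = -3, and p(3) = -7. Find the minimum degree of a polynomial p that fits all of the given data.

Forward differences of the values at t = -1, 1, 3:
  p  : 1  -3  -7
  Δ  : -4  -4
  Δ^2: 0
The first differences are constant (-4) and nonzero, while all higher differences vanish, so the minimal degree is 1.

1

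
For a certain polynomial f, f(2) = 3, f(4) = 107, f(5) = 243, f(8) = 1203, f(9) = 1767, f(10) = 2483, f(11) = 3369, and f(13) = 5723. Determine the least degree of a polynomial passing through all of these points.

Divided differences on the nodes 2, 4, 5, 8, 9, 10, 11, 13:
  order 0: 3  107  243  1203  1767  2483  3369  5723
  order 1: 52  136  320  564  716  886  1177
  order 2: 28  46  61  76  85  97
  order 3: 3  3  3  3  3
  order 4: 0  0  0  0
  order 5: 0  0  0
  order 6: 0  0
  order 7: 0
The order-3 divided differences are all 3 (nonzero) and every higher order vanishes, so the data lies on a polynomial of degree exactly 3.

3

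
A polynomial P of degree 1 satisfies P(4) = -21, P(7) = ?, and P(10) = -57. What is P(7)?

The 2 known points determine the degree-1 polynomial uniquely.
Write P(u) = au + b. Substituting each data point gives a linear system:
  4a + b = -21
  10a + b = -57
Solving the system yields a = -6, b = 3.
So P(u) = -6u + 3.
Then P(7) = -39.

-39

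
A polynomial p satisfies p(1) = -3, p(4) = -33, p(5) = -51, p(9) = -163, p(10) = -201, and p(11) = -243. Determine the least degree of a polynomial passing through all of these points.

Divided differences on the nodes 1, 4, 5, 9, 10, 11:
  order 0: -3  -33  -51  -163  -201  -243
  order 1: -10  -18  -28  -38  -42
  order 2: -2  -2  -2  -2
  order 3: 0  0  0
  order 4: 0  0
  order 5: 0
The order-2 divided differences are all -2 (nonzero) and every higher order vanishes, so the data lies on a polynomial of degree exactly 2.

2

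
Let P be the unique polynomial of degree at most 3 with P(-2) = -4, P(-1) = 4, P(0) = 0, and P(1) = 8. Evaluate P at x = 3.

156

Forward differences of the values at x = -2, -1, 0, 1:
  P  : -4  4  0  8
  Δ  : 8  -4  8
  Δ^2: -12  12
  Δ^3: 24
The third differences are constant, confirming degree 3.
Interpolating (Newton forward form) and evaluating at x = 3 gives P(3) = 156.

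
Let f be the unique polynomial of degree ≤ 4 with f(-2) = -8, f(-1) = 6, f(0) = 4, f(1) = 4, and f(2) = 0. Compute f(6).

-1016

Forward differences of the values at u = -2, -1, 0, 1, 2:
  f  : -8  6  4  4  0
  Δ  : 14  -2  0  -4
  Δ^2: -16  2  -4
  Δ^3: 18  -6
  Δ^4: -24
The fourth differences are constant, confirming degree 4.
Interpolating (Newton forward form) and evaluating at u = 6 gives f(6) = -1016.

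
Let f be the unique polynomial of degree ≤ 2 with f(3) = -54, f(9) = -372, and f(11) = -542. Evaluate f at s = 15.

-978

Write f(s) = as^2 + bs + c. Substituting each data point gives a linear system:
  9a + 3b + c = -54
  81a + 9b + c = -372
  121a + 11b + c = -542
Solving the system yields a = -4, b = -5, c = -3.
So f(s) = -4s² - 5s - 3.
Then f(15) = -978.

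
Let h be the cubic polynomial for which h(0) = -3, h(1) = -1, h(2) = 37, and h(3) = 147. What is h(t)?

h(t) = 6t^3 - 4t - 3

Write h(t) = at^3 + bt^2 + ct + d. Substituting each data point gives a linear system:
  d = -3
  a + b + c + d = -1
  8a + 4b + 2c + d = 37
  27a + 9b + 3c + d = 147
Solving the system yields a = 6, b = 0, c = -4, d = -3.
So h(t) = 6t^3 - 4t - 3.
Check: h(2) = 37. ✓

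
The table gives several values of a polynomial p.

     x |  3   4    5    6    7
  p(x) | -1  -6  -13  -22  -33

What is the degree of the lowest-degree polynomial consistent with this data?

2

Forward differences of the values at x = 3, 4, 5, 6, 7:
  p  : -1  -6  -13  -22  -33
  Δ  : -5  -7  -9  -11
  Δ^2: -2  -2  -2
  Δ^3: 0  0
  Δ^4: 0
The second differences are constant (-2) and nonzero, while all higher differences vanish, so the minimal degree is 2.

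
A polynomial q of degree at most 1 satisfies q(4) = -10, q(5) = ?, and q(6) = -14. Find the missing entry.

The 2 known points determine the degree-1 polynomial uniquely.
Write q(u) = au + b. Substituting each data point gives a linear system:
  4a + b = -10
  6a + b = -14
Solving the system yields a = -2, b = -2.
So q(u) = -2u - 2.
Then q(5) = -12.

-12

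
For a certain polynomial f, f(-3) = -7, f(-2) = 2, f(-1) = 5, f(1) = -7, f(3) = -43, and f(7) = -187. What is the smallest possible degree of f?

Divided differences on the nodes -3, -2, -1, 1, 3, 7:
  order 0: -7  2  5  -7  -43  -187
  order 1: 9  3  -6  -18  -36
  order 2: -3  -3  -3  -3
  order 3: 0  0  0
  order 4: 0  0
  order 5: 0
The order-2 divided differences are all -3 (nonzero) and every higher order vanishes, so the data lies on a polynomial of degree exactly 2.

2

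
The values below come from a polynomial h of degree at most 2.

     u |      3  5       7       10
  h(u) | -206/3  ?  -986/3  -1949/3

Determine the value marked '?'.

-524/3

The 3 known points determine the degree-2 polynomial uniquely.
Write h(u) = au^2 + bu + c. Substituting each data point gives a linear system:
  9a + 3b + c = -206/3
  49a + 7b + c = -986/3
  100a + 10b + c = -1949/3
Solving the system yields a = -6, b = -5, c = 1/3.
So h(u) = -6u^2 - 5u + 1/3.
Then h(5) = -524/3.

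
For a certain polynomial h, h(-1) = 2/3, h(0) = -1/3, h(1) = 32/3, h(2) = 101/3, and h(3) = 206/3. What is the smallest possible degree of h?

2

Forward differences of the values at t = -1, 0, 1, 2, 3:
  h  : 2/3  -1/3  32/3  101/3  206/3
  Δ  : -1  11  23  35
  Δ^2: 12  12  12
  Δ^3: 0  0
  Δ^4: 0
The second differences are constant (12) and nonzero, while all higher differences vanish, so the minimal degree is 2.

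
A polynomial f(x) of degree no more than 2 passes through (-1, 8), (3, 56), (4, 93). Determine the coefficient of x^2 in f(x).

5

Write f(x) = ax^2 + bx + c. Substituting each data point gives a linear system:
  a - b + c = 8
  9a + 3b + c = 56
  16a + 4b + c = 93
Solving the system yields a = 5, b = 2, c = 5.
So f(x) = 5x^2 + 2x + 5.
The leading coefficient is 5.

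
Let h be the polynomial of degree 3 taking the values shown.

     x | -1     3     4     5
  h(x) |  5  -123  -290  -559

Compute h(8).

-2218

Using the Lagrange interpolation formula with nodes -1, 3, 4, 5:
  L_0(x) = (x - 3)(x - 4)(x - 5) / -120
  L_1(x) = (x + 1)(x - 4)(x - 5) / 8
  L_2(x) = (x + 1)(x - 3)(x - 5) / -5
  L_3(x) = (x + 1)(x - 3)(x - 4) / 12
Then h(x) = 5·L_0(x) - 123·L_1(x) - 290·L_2(x) - 559·L_3(x).
Expanding and collecting terms gives h(x) = -4x^3 - 3x^2 + 2x + 6.
Evaluating at x = 8: h(8) = -2218.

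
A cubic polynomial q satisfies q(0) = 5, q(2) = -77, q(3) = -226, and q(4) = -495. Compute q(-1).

Write q(n) = an^3 + bn^2 + cn + d. Substituting each data point gives a linear system:
  d = 5
  8a + 4b + 2c + d = -77
  27a + 9b + 3c + d = -226
  64a + 16b + 4c + d = -495
Solving the system yields a = -6, b = -6, c = -5, d = 5.
So q(n) = -6n^3 - 6n^2 - 5n + 5.
Then q(-1) = 10.

10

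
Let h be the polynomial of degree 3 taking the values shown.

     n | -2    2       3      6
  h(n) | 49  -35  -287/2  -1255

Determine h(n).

h(n) = -6n^3 + (1/2)n^2 + 3n + 5

Write h(n) = an^3 + bn^2 + cn + d. Substituting each data point gives a linear system:
  -8a + 4b - 2c + d = 49
  8a + 4b + 2c + d = -35
  27a + 9b + 3c + d = -287/2
  216a + 36b + 6c + d = -1255
Solving the system yields a = -6, b = 1/2, c = 3, d = 5.
So h(n) = -6n^3 + (1/2)n^2 + 3n + 5.
Check: h(2) = -35. ✓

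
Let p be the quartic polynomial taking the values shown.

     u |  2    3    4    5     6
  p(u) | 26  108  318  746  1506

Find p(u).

Write p(u) = au^4 + bu^3 + cu^2 + du + e. Substituting each data point gives a linear system:
  16a + 8b + 4c + 2d + e = 26
  81a + 27b + 9c + 3d + e = 108
  256a + 64b + 16c + 4d + e = 318
  625a + 125b + 25c + 5d + e = 746
  1296a + 216b + 36c + 6d + e = 1506
Solving the system yields a = 1, b = 1, c = 0, d = -2, e = 6.
So p(u) = u^4 + u^3 - 2u + 6.
Check: p(6) = 1506. ✓

p(u) = u^4 + u^3 - 2u + 6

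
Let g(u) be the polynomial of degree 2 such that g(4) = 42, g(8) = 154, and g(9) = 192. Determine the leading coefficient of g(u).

Write g(u) = au^2 + bu + c. Substituting each data point gives a linear system:
  16a + 4b + c = 42
  64a + 8b + c = 154
  81a + 9b + c = 192
Solving the system yields a = 2, b = 4, c = -6.
So g(u) = 2u^2 + 4u - 6.
The leading coefficient is 2.

2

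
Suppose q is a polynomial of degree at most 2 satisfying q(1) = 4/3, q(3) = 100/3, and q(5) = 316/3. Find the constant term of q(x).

1/3

Write q(x) = ax^2 + bx + c. Substituting each data point gives a linear system:
  a + b + c = 4/3
  9a + 3b + c = 100/3
  25a + 5b + c = 316/3
Solving the system yields a = 5, b = -4, c = 1/3.
So q(x) = 5x^2 - 4x + 1/3.
The constant term is 1/3.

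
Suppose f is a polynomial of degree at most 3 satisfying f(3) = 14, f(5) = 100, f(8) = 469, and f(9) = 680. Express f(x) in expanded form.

f(x) = x^3 - 6x + 5

Using the Lagrange interpolation formula with nodes 3, 5, 8, 9:
  L_0(x) = (x - 5)(x - 8)(x - 9) / -60
  L_1(x) = (x - 3)(x - 8)(x - 9) / 24
  L_2(x) = (x - 3)(x - 5)(x - 9) / -15
  L_3(x) = (x - 3)(x - 5)(x - 8) / 24
Then f(x) = 14·L_0(x) + 100·L_1(x) + 469·L_2(x) + 680·L_3(x).
Expanding and collecting terms gives f(x) = x³ - 6x + 5.
Check: f(8) = 469. ✓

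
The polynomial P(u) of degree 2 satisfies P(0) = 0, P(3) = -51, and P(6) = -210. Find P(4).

Write P(u) = au^2 + bu + c. Substituting each data point gives a linear system:
  c = 0
  9a + 3b + c = -51
  36a + 6b + c = -210
Solving the system yields a = -6, b = 1, c = 0.
So P(u) = -6u^2 + u.
Then P(4) = -92.

-92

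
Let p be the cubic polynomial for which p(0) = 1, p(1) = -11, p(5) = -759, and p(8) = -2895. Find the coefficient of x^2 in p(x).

-5

Write p(x) = ax^3 + bx^2 + cx + d. Substituting each data point gives a linear system:
  d = 1
  a + b + c + d = -11
  125a + 25b + 5c + d = -759
  512a + 64b + 8c + d = -2895
Solving the system yields a = -5, b = -5, c = -2, d = 1.
So p(x) = -5x³ - 5x² - 2x + 1.
The coefficient of x^2 is -5.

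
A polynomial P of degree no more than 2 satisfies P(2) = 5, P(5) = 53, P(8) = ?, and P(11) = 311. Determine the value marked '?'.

The 3 known points determine the degree-2 polynomial uniquely.
Write P(x) = ax^2 + bx + c. Substituting each data point gives a linear system:
  4a + 2b + c = 5
  25a + 5b + c = 53
  121a + 11b + c = 311
Solving the system yields a = 3, b = -5, c = 3.
So P(x) = 3x^2 - 5x + 3.
Then P(8) = 155.

155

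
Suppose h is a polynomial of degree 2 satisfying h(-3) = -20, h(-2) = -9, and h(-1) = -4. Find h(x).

Using the Lagrange interpolation formula with nodes -3, -2, -1:
  L_0(x) = (x + 2)(x + 1) / 2
  L_1(x) = (x + 3)(x + 1) / -1
  L_2(x) = (x + 3)(x + 2) / 2
Then h(x) = -20·L_0(x) - 9·L_1(x) - 4·L_2(x).
Expanding and collecting terms gives h(x) = -3x^2 - 4x - 5.
Check: h(-1) = -4. ✓

h(x) = -3x^2 - 4x - 5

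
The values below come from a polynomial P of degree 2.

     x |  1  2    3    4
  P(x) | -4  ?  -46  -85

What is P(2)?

The 3 known points determine the degree-2 polynomial uniquely.
Write P(x) = ax^2 + bx + c. Substituting each data point gives a linear system:
  a + b + c = -4
  9a + 3b + c = -46
  16a + 4b + c = -85
Solving the system yields a = -6, b = 3, c = -1.
So P(x) = -6x² + 3x - 1.
Then P(2) = -19.

-19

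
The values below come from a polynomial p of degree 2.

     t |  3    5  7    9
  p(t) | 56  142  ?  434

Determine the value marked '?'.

268

The 3 known points determine the degree-2 polynomial uniquely.
Write p(t) = at^2 + bt + c. Substituting each data point gives a linear system:
  9a + 3b + c = 56
  25a + 5b + c = 142
  81a + 9b + c = 434
Solving the system yields a = 5, b = 3, c = 2.
So p(t) = 5t^2 + 3t + 2.
Then p(7) = 268.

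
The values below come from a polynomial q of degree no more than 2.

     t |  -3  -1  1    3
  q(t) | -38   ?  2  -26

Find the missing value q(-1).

-2

On equispaced nodes a degree-2 polynomial has vanishing third forward difference, so
  - q(-3) + 3·q(-1) - 3·q(1) + q(3) = 0.
Substituting the known values and solving for q(-1):
  3·q(-1) = -6
  q(-1) = -2.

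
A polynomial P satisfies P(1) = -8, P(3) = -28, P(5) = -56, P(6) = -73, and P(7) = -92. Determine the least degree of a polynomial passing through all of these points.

2

Divided differences on the nodes 1, 3, 5, 6, 7:
  order 0: -8  -28  -56  -73  -92
  order 1: -10  -14  -17  -19
  order 2: -1  -1  -1
  order 3: 0  0
  order 4: 0
The order-2 divided differences are all -1 (nonzero) and every higher order vanishes, so the data lies on a polynomial of degree exactly 2.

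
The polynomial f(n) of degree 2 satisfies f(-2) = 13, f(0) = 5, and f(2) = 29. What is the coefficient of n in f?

Write f(n) = an^2 + bn + c. Substituting each data point gives a linear system:
  4a - 2b + c = 13
  c = 5
  4a + 2b + c = 29
Solving the system yields a = 4, b = 4, c = 5.
So f(n) = 4n^2 + 4n + 5.
The coefficient of n is 4.

4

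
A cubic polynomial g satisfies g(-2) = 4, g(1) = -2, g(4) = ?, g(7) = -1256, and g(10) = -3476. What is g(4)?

On equispaced nodes a degree-3 polynomial has vanishing fourth forward difference, so
  g(-2) - 4·g(1) + 6·g(4) - 4·g(7) + g(10) = 0.
Substituting the known values and solving for g(4):
  6·g(4) = -1560
  g(4) = -260.

-260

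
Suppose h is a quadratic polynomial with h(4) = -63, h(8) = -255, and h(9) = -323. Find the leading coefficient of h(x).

-4

Write h(x) = ax^2 + bx + c. Substituting each data point gives a linear system:
  16a + 4b + c = -63
  64a + 8b + c = -255
  81a + 9b + c = -323
Solving the system yields a = -4, b = 0, c = 1.
So h(x) = -4x² + 1.
The leading coefficient is -4.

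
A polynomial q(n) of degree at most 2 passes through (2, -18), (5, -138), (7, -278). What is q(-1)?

-6

Using the Lagrange interpolation formula with nodes 2, 5, 7:
  L_0(n) = (n - 5)(n - 7) / 15
  L_1(n) = (n - 2)(n - 7) / -6
  L_2(n) = (n - 2)(n - 5) / 10
Then q(n) = -18·L_0(n) - 138·L_1(n) - 278·L_2(n).
Expanding and collecting terms gives q(n) = -6n^2 + 2n + 2.
Evaluating at n = -1: q(-1) = -6.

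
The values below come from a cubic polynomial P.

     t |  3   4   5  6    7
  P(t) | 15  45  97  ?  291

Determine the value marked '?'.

On equispaced nodes a degree-3 polynomial has vanishing fourth forward difference, so
  P(3) - 4·P(4) + 6·P(5) - 4·P(6) + P(7) = 0.
Substituting the known values and solving for P(6):
  -4·P(6) = -708
  P(6) = 177.

177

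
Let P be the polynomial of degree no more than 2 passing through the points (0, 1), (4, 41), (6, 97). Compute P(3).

22

Using the Lagrange interpolation formula with nodes 0, 4, 6:
  L_0(n) = (n - 4)(n - 6) / 24
  L_1(n) = n(n - 6) / -8
  L_2(n) = n(n - 4) / 12
Then P(n) = 1·L_0(n) + 41·L_1(n) + 97·L_2(n).
Expanding and collecting terms gives P(n) = 3n^2 - 2n + 1.
Evaluating at n = 3: P(3) = 22.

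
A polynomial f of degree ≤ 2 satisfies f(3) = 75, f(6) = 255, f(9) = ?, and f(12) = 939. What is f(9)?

543

On equispaced nodes a degree-2 polynomial has vanishing third forward difference, so
  - f(3) + 3·f(6) - 3·f(9) + f(12) = 0.
Substituting the known values and solving for f(9):
  -3·f(9) = -1629
  f(9) = 543.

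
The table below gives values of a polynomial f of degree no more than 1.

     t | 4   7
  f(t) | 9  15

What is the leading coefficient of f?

2

Write f(t) = at + b. Substituting each data point gives a linear system:
  4a + b = 9
  7a + b = 15
Solving the system yields a = 2, b = 1.
So f(t) = 2t + 1.
The leading coefficient is 2.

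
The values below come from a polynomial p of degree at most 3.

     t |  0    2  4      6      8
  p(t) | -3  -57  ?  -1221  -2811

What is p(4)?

On equispaced nodes a degree-3 polynomial has vanishing fourth forward difference, so
  p(0) - 4·p(2) + 6·p(4) - 4·p(6) + p(8) = 0.
Substituting the known values and solving for p(4):
  6·p(4) = -2298
  p(4) = -383.

-383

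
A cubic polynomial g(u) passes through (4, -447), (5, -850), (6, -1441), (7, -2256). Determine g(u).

g(u) = -6u^3 - 4u^2 - u + 5

Using the Lagrange interpolation formula with nodes 4, 5, 6, 7:
  L_0(u) = (u - 5)(u - 6)(u - 7) / -6
  L_1(u) = (u - 4)(u - 6)(u - 7) / 2
  L_2(u) = (u - 4)(u - 5)(u - 7) / -2
  L_3(u) = (u - 4)(u - 5)(u - 6) / 6
Then g(u) = -447·L_0(u) - 850·L_1(u) - 1441·L_2(u) - 2256·L_3(u).
Expanding and collecting terms gives g(u) = -6u^3 - 4u^2 - u + 5.
Check: g(6) = -1441. ✓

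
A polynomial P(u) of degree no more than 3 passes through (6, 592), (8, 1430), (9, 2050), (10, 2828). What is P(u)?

P(u) = 3u^3 - 2u^2 + 3u - 2

Write P(u) = au^3 + bu^2 + cu + d. Substituting each data point gives a linear system:
  216a + 36b + 6c + d = 592
  512a + 64b + 8c + d = 1430
  729a + 81b + 9c + d = 2050
  1000a + 100b + 10c + d = 2828
Solving the system yields a = 3, b = -2, c = 3, d = -2.
So P(u) = 3u^3 - 2u^2 + 3u - 2.
Check: P(8) = 1430. ✓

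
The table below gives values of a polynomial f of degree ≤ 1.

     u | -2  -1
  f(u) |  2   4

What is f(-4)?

-2

Write f(u) = au + b. Substituting each data point gives a linear system:
  -2a + b = 2
  -a + b = 4
Solving the system yields a = 2, b = 6.
So f(u) = 2u + 6.
Then f(-4) = -2.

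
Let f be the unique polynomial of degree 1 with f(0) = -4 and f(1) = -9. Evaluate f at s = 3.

-19

Using the Lagrange interpolation formula with nodes 0, 1:
  L_0(s) = (s - 1) / -1
  L_1(s) = s / 1
Then f(s) = -4·L_0(s) - 9·L_1(s).
Expanding and collecting terms gives f(s) = -5s - 4.
Evaluating at s = 3: f(3) = -19.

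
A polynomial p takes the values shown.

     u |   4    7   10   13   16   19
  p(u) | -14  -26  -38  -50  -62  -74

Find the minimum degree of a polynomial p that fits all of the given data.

Forward differences of the values at u = 4, 7, 10, 13, 16, 19:
  p  : -14  -26  -38  -50  -62  -74
  Δ  : -12  -12  -12  -12  -12
  Δ^2: 0  0  0  0
  Δ^3: 0  0  0
  Δ^4: 0  0
  Δ^5: 0
The first differences are constant (-12) and nonzero, while all higher differences vanish, so the minimal degree is 1.

1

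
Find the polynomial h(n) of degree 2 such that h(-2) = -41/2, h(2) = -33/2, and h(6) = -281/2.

h(n) = -4n^2 + n - 5/2

Write h(n) = an^2 + bn + c. Substituting each data point gives a linear system:
  4a - 2b + c = -41/2
  4a + 2b + c = -33/2
  36a + 6b + c = -281/2
Solving the system yields a = -4, b = 1, c = -5/2.
So h(n) = -4n^2 + n - 5/2.
Check: h(-2) = -41/2. ✓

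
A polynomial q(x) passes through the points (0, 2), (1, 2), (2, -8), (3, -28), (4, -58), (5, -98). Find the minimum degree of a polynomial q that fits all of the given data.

2

Forward differences of the values at x = 0, 1, 2, 3, 4, 5:
  q  : 2  2  -8  -28  -58  -98
  Δ  : 0  -10  -20  -30  -40
  Δ^2: -10  -10  -10  -10
  Δ^3: 0  0  0
  Δ^4: 0  0
  Δ^5: 0
The second differences are constant (-10) and nonzero, while all higher differences vanish, so the minimal degree is 2.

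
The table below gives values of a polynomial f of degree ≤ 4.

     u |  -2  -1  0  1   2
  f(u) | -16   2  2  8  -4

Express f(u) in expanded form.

f(u) = -2u^4 + 5u^2 + 3u + 2

Write f(u) = au^4 + bu^3 + cu^2 + du + e. Substituting each data point gives a linear system:
  16a - 8b + 4c - 2d + e = -16
  a - b + c - d + e = 2
  e = 2
  a + b + c + d + e = 8
  16a + 8b + 4c + 2d + e = -4
Solving the system yields a = -2, b = 0, c = 5, d = 3, e = 2.
So f(u) = -2u^4 + 5u^2 + 3u + 2.
Check: f(2) = -4. ✓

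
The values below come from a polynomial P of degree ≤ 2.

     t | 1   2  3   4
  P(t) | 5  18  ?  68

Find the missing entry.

39

On equispaced nodes a degree-2 polynomial has vanishing third forward difference, so
  - P(1) + 3·P(2) - 3·P(3) + P(4) = 0.
Substituting the known values and solving for P(3):
  -3·P(3) = -117
  P(3) = 39.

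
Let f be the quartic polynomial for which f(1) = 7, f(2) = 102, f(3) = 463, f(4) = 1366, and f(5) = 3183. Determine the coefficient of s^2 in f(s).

Write f(s) = as^4 + bs^3 + cs^2 + ds + e. Substituting each data point gives a linear system:
  a + b + c + d + e = 7
  16a + 8b + 4c + 2d + e = 102
  81a + 27b + 9c + 3d + e = 463
  256a + 64b + 16c + 4d + e = 1366
  625a + 125b + 25c + 5d + e = 3183
Solving the system yields a = 4, b = 6, c = -3, d = 2, e = -2.
So f(s) = 4s^4 + 6s^3 - 3s^2 + 2s - 2.
The coefficient of s^2 is -3.

-3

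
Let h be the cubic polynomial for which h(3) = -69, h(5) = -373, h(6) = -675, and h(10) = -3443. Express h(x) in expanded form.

Write h(x) = ax^3 + bx^2 + cx + d. Substituting each data point gives a linear system:
  27a + 9b + 3c + d = -69
  125a + 25b + 5c + d = -373
  216a + 36b + 6c + d = -675
  1000a + 100b + 10c + d = -3443
Solving the system yields a = -4, b = 6, c = -4, d = -3.
So h(x) = -4x^3 + 6x^2 - 4x - 3.
Check: h(3) = -69. ✓

h(x) = -4x^3 + 6x^2 - 4x - 3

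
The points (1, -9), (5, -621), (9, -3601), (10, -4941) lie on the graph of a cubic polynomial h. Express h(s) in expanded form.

h(s) = -5s^3 + s^2 - 4s - 1

Write h(s) = as^3 + bs^2 + cs + d. Substituting each data point gives a linear system:
  a + b + c + d = -9
  125a + 25b + 5c + d = -621
  729a + 81b + 9c + d = -3601
  1000a + 100b + 10c + d = -4941
Solving the system yields a = -5, b = 1, c = -4, d = -1.
So h(s) = -5s³ + s² - 4s - 1.
Check: h(5) = -621. ✓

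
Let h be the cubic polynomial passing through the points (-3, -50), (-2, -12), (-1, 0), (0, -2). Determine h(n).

Write h(n) = an^3 + bn^2 + cn + d. Substituting each data point gives a linear system:
  -27a + 9b - 3c + d = -50
  -8a + 4b - 2c + d = -12
  -a + b - c + d = 0
  d = -2
Solving the system yields a = 2, b = -1, c = -5, d = -2.
So h(n) = 2n³ - n² - 5n - 2.
Check: h(-3) = -50. ✓

h(n) = 2n^3 - n^2 - 5n - 2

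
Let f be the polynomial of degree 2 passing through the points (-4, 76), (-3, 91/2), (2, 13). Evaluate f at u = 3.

Using the Lagrange interpolation formula with nodes -4, -3, 2:
  L_0(u) = (u + 3)(u - 2) / 6
  L_1(u) = (u + 4)(u - 2) / -5
  L_2(u) = (u + 4)(u + 3) / 30
Then f(u) = 76·L_0(u) + 91/2·L_1(u) + 13·L_2(u).
Expanding and collecting terms gives f(u) = 4u² - (5/2)u + 2.
Evaluating at u = 3: f(3) = 61/2.

61/2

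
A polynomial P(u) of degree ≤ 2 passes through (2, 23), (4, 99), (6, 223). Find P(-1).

Using the Lagrange interpolation formula with nodes 2, 4, 6:
  L_0(u) = (u - 4)(u - 6) / 8
  L_1(u) = (u - 2)(u - 6) / -4
  L_2(u) = (u - 2)(u - 4) / 8
Then P(u) = 23·L_0(u) + 99·L_1(u) + 223·L_2(u).
Expanding and collecting terms gives P(u) = 6u^2 + 2u - 5.
Evaluating at u = -1: P(-1) = -1.

-1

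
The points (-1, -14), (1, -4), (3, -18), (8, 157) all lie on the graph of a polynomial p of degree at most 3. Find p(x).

Write p(x) = ax^3 + bx^2 + cx + d. Substituting each data point gives a linear system:
  -a + b - c + d = -14
  a + b + c + d = -4
  27a + 9b + 3c + d = -18
  512a + 64b + 8c + d = 157
Solving the system yields a = 1, b = -6, c = 4, d = -3.
So p(x) = x³ - 6x² + 4x - 3.
Check: p(8) = 157. ✓

p(x) = x^3 - 6x^2 + 4x - 3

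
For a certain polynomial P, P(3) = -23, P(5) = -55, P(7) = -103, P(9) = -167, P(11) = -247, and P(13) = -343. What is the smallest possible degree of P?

Forward differences of the values at u = 3, 5, 7, 9, 11, 13:
  P  : -23  -55  -103  -167  -247  -343
  Δ  : -32  -48  -64  -80  -96
  Δ^2: -16  -16  -16  -16
  Δ^3: 0  0  0
  Δ^4: 0  0
  Δ^5: 0
The second differences are constant (-16) and nonzero, while all higher differences vanish, so the minimal degree is 2.

2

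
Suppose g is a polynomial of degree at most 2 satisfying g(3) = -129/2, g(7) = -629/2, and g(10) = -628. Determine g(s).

g(s) = -6s^2 - (5/2)s - 3

Using the Lagrange interpolation formula with nodes 3, 7, 10:
  L_0(s) = (s - 7)(s - 10) / 28
  L_1(s) = (s - 3)(s - 10) / -12
  L_2(s) = (s - 3)(s - 7) / 21
Then g(s) = -129/2·L_0(s) - 629/2·L_1(s) - 628·L_2(s).
Expanding and collecting terms gives g(s) = -6s^2 - (5/2)s - 3.
Check: g(10) = -628. ✓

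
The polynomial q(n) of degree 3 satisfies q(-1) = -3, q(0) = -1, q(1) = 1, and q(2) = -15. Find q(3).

Write q(n) = an^3 + bn^2 + cn + d. Substituting each data point gives a linear system:
  -a + b - c + d = -3
  d = -1
  a + b + c + d = 1
  8a + 4b + 2c + d = -15
Solving the system yields a = -3, b = 0, c = 5, d = -1.
So q(n) = -3n^3 + 5n - 1.
Then q(3) = -67.

-67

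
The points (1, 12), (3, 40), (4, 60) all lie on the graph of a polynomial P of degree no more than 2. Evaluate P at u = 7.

Using the Lagrange interpolation formula with nodes 1, 3, 4:
  L_0(u) = (u - 3)(u - 4) / 6
  L_1(u) = (u - 1)(u - 4) / -2
  L_2(u) = (u - 1)(u - 3) / 3
Then P(u) = 12·L_0(u) + 40·L_1(u) + 60·L_2(u).
Expanding and collecting terms gives P(u) = 2u^2 + 6u + 4.
Evaluating at u = 7: P(7) = 144.

144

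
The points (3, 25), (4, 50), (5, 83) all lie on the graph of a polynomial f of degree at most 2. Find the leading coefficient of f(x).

Write f(x) = ax^2 + bx + c. Substituting each data point gives a linear system:
  9a + 3b + c = 25
  16a + 4b + c = 50
  25a + 5b + c = 83
Solving the system yields a = 4, b = -3, c = -2.
So f(x) = 4x² - 3x - 2.
The leading coefficient is 4.

4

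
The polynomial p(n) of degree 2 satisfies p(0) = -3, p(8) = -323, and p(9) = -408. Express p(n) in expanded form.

p(n) = -5n^2 - 3

Write p(n) = an^2 + bn + c. Substituting each data point gives a linear system:
  c = -3
  64a + 8b + c = -323
  81a + 9b + c = -408
Solving the system yields a = -5, b = 0, c = -3.
So p(n) = -5n^2 - 3.
Check: p(8) = -323. ✓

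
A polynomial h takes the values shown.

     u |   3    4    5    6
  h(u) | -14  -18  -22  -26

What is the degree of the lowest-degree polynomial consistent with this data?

Forward differences of the values at u = 3, 4, 5, 6:
  h  : -14  -18  -22  -26
  Δ  : -4  -4  -4
  Δ^2: 0  0
  Δ^3: 0
The first differences are constant (-4) and nonzero, while all higher differences vanish, so the minimal degree is 1.

1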